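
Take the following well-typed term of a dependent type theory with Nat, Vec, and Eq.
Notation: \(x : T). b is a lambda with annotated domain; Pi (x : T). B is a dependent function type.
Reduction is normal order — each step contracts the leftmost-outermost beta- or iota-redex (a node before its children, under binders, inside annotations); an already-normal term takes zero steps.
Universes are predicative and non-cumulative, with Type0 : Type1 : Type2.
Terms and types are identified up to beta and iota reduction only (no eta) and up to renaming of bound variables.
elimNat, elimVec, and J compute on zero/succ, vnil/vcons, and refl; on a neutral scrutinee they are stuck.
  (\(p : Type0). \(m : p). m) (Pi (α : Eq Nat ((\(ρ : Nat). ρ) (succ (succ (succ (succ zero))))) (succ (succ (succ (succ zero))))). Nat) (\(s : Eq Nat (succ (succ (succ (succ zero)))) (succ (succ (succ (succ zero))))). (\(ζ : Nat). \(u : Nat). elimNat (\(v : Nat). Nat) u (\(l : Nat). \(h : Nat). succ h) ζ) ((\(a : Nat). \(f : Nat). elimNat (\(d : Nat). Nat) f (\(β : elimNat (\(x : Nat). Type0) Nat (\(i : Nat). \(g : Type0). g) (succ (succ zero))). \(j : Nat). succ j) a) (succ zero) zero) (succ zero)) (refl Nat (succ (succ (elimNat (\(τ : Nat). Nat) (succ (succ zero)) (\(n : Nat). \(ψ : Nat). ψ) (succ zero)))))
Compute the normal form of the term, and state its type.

normal form:
  succ (succ zero)
the term's type:
  Nat


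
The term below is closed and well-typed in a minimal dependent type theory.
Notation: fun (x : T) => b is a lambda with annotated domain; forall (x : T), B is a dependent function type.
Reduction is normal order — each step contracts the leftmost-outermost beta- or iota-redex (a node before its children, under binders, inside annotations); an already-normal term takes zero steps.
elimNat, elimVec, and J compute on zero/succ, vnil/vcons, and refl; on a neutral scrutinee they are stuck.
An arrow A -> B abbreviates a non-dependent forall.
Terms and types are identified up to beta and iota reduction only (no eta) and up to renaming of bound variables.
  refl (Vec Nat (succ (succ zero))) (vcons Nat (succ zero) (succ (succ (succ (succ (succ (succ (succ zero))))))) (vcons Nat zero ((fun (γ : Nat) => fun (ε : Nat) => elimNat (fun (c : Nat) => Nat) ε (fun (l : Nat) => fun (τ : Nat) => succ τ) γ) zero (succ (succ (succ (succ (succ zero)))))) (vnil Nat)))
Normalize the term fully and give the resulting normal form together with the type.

reduced normal form:
  refl (Vec Nat (succ (succ zero))) (vcons Nat (succ zero) (succ (succ (succ (succ (succ (succ (succ zero))))))) (vcons Nat zero (succ (succ (succ (succ (succ zero))))) (vnil Nat)))
type:
  Eq (Vec Nat (succ (succ zero))) (vcons Nat (succ zero) (succ (succ (succ (succ (succ (succ (succ zero))))))) (vcons Nat zero (succ (succ (succ (succ (succ zero))))) (vnil Nat))) (vcons Nat (succ zero) (succ (succ (succ (succ (succ (succ (succ zero))))))) (vcons Nat zero (succ (succ (succ (succ (succ zero))))) (vnil Nat)))
observation: reduction starts at a beta-redex, and 3 normal-order steps reach the normal form.


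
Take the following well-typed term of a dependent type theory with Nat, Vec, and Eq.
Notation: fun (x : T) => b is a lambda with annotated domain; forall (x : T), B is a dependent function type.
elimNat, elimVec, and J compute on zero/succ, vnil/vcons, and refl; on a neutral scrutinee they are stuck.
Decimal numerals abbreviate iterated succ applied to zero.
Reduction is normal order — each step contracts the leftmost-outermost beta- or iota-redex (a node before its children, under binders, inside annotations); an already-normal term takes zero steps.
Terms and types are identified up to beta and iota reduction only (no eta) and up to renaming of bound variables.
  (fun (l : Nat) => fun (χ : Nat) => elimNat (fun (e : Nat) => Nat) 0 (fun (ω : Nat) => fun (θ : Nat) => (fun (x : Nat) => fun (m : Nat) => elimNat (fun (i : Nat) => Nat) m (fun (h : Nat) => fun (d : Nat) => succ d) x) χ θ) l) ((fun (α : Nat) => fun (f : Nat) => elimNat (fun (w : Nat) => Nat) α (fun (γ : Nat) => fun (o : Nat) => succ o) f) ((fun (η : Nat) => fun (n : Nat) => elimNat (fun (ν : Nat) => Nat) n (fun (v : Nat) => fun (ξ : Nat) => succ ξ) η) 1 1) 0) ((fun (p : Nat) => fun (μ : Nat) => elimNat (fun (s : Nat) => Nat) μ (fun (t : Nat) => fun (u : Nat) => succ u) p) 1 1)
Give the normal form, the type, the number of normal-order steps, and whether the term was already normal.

normal form:
  4
inferred type:
  Nat
steps to reach normal form (normal order): 33
already normal: no
first contracted redex: a beta-redex


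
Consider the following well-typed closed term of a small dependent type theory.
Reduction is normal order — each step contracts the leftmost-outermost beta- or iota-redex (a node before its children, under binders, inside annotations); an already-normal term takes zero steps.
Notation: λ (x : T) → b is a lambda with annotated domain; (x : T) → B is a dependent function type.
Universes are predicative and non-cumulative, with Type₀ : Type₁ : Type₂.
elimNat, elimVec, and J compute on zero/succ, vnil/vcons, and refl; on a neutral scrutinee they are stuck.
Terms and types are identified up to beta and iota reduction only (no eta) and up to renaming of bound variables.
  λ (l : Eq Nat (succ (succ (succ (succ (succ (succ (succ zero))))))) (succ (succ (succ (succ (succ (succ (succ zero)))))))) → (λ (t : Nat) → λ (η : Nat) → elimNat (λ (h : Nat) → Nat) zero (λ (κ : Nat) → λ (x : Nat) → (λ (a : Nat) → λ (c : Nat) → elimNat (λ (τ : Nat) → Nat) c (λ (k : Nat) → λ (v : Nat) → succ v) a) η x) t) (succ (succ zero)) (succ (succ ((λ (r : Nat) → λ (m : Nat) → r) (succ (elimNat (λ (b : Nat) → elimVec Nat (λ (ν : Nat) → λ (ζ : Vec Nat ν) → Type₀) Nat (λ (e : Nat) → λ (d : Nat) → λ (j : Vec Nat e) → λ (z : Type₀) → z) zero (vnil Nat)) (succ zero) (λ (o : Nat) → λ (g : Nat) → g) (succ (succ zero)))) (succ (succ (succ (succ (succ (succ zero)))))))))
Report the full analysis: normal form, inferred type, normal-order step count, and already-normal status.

reduced normal form:
  λ (l : Eq Nat (succ (succ (succ (succ (succ (succ (succ zero))))))) (succ (succ (succ (succ (succ (succ (succ zero)))))))) → succ (succ (succ (succ (succ (succ (succ (succ zero)))))))
the term's type:
  (l : Eq Nat (succ (succ (succ (succ (succ (succ (succ zero))))))) (succ (succ (succ (succ (succ (succ (succ zero)))))))) → Nat
normal-order step count: 57
already normal: no
first redex: a beta-redex


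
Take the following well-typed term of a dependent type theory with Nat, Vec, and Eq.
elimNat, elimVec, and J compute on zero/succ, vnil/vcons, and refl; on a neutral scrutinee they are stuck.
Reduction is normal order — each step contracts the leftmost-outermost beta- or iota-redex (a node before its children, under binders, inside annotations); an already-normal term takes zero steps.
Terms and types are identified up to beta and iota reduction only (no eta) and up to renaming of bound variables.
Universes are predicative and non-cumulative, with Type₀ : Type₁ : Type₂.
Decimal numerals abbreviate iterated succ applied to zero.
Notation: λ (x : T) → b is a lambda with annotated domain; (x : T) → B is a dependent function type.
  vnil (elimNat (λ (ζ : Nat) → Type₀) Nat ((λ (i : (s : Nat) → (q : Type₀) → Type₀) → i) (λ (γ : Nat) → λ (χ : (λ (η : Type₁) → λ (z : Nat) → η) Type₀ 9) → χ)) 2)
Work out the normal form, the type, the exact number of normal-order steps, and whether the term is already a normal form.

reduced normal form:
  vnil Nat
inferred type:
  Vec Nat 0
steps to reach normal form (normal order): 9
term was already normal: no
first contracted redex: an elimNat iota-redex


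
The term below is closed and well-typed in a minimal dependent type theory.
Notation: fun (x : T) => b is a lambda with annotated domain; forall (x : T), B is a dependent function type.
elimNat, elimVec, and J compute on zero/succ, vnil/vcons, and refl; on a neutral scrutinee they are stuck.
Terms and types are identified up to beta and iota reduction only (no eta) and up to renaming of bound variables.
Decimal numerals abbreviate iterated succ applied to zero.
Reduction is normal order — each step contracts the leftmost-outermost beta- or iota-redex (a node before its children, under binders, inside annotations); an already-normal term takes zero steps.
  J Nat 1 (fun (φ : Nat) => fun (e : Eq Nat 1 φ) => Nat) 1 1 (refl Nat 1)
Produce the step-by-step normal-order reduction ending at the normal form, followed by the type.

normal-order reduction:
  J Nat 1 (fun (φ : Nat) => fun (e : Eq Nat 1 φ) => Nat) 1 1 (refl Nat 1)
  ~> 1
type:
  Nat


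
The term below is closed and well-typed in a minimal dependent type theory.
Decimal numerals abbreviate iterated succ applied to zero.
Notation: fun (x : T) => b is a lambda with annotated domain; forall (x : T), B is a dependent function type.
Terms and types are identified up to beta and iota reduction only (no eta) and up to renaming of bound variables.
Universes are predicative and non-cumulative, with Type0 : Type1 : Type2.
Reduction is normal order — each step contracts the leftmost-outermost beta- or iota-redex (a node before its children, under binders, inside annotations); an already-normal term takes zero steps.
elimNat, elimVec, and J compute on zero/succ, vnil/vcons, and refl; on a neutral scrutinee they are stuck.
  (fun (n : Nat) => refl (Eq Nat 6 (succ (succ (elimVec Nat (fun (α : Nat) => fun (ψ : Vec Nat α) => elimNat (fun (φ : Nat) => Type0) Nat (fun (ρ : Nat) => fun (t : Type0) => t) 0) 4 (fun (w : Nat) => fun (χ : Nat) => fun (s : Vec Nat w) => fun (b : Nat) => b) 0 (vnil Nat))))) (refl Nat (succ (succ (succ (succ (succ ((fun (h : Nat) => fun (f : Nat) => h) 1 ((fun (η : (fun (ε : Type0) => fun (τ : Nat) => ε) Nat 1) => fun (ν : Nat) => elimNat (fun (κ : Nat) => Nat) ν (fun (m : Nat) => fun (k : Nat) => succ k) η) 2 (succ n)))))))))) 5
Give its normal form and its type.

reduced normal form:
  refl (Eq Nat 6 6) (refl Nat 6)
type:
  Eq (Eq Nat 6 6) (refl Nat 6) (refl Nat 6)


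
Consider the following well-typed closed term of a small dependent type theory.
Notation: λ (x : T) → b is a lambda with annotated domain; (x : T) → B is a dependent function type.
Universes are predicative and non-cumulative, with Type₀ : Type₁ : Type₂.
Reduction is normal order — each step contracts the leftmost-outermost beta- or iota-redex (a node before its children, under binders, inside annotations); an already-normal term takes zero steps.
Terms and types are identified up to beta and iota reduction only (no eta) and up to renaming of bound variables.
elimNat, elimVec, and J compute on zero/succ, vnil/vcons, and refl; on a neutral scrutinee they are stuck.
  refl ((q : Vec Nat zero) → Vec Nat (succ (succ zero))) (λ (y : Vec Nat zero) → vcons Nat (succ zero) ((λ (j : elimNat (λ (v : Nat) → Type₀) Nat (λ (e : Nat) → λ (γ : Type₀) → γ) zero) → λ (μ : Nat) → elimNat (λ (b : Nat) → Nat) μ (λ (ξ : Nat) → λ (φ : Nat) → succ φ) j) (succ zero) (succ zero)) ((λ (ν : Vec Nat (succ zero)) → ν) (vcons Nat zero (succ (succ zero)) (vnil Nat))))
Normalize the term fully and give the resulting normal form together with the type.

resulting normal form:
  refl ((q : Vec Nat zero) → Vec Nat (succ (succ zero))) (λ (y : Vec Nat zero) → vcons Nat (succ zero) (succ (succ zero)) (vcons Nat zero (succ (succ zero)) (vnil Nat)))
type:
  Eq ((q : Vec Nat zero) → Vec Nat (succ (succ zero))) (λ (y : Vec Nat zero) → vcons Nat (succ zero) (succ (succ zero)) (vcons Nat zero (succ (succ zero)) (vnil Nat))) (λ (j : Vec Nat zero) → vcons Nat (succ zero) (succ (succ zero)) (vcons Nat zero (succ (succ zero)) (vnil Nat)))
observation: the term reaches its normal form after 7 normal-order steps.


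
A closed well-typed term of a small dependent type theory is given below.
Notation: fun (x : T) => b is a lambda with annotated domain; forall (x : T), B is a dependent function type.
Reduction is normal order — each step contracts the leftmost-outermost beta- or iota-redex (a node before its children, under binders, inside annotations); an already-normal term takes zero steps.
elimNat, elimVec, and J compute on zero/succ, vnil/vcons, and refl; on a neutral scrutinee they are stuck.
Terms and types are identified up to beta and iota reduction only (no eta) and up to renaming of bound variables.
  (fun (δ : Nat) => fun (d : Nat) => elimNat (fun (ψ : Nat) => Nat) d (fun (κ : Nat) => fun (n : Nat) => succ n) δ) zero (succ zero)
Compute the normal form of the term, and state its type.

normal form:
  succ zero
the term's type:
  Nat
observation: the term reaches its normal form after 3 normal-order steps.


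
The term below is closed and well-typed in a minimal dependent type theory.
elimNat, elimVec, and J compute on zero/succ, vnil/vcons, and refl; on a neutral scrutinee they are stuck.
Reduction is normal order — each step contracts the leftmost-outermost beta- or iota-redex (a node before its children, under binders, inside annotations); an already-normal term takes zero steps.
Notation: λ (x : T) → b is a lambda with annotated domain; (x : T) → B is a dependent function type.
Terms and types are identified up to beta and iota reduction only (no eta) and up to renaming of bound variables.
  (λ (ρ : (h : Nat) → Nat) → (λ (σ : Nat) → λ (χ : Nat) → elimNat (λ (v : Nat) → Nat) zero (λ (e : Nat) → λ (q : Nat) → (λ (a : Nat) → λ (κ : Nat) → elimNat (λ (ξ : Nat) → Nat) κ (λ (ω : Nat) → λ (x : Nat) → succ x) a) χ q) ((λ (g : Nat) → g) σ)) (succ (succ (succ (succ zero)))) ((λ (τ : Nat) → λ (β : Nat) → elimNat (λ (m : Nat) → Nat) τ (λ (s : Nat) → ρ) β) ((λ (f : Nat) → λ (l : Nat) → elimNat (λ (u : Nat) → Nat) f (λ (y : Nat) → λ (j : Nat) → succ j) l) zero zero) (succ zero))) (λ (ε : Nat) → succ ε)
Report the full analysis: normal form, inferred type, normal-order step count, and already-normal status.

normal form:
  succ (succ (succ (succ zero)))
type:
  Nat
reduction steps (normal order): 32
started in normal form: no
first contracted redex: a beta-redex


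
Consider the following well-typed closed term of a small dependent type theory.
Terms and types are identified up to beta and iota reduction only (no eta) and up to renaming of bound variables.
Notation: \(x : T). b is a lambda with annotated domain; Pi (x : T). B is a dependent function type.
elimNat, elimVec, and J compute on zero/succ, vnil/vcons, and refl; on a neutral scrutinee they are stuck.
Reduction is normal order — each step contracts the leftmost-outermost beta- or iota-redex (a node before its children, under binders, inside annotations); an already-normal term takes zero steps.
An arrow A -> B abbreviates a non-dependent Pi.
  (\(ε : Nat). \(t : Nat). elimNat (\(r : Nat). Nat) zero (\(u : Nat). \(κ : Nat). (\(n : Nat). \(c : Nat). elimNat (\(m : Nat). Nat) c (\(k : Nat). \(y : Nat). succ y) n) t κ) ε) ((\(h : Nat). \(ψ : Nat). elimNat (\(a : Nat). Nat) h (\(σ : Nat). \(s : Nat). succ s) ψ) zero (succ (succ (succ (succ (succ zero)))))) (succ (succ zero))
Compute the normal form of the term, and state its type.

reduced normal form:
  succ (succ (succ (succ (succ (succ (succ (succ (succ (succ zero)))))))))
type:
  Nat
observation: 45 normal-order steps separate the term from its normal form.


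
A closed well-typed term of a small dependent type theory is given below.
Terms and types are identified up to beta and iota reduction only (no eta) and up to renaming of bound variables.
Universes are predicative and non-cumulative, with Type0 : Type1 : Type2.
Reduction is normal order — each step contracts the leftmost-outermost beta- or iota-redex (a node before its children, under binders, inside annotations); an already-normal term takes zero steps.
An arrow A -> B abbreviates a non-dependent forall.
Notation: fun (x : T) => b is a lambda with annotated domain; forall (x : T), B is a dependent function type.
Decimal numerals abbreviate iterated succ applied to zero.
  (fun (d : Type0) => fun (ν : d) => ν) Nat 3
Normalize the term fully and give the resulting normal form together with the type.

normal form:
  3
inferred type:
  Nat
observation: normalization takes exactly 2 steps under the normal-order strategy.


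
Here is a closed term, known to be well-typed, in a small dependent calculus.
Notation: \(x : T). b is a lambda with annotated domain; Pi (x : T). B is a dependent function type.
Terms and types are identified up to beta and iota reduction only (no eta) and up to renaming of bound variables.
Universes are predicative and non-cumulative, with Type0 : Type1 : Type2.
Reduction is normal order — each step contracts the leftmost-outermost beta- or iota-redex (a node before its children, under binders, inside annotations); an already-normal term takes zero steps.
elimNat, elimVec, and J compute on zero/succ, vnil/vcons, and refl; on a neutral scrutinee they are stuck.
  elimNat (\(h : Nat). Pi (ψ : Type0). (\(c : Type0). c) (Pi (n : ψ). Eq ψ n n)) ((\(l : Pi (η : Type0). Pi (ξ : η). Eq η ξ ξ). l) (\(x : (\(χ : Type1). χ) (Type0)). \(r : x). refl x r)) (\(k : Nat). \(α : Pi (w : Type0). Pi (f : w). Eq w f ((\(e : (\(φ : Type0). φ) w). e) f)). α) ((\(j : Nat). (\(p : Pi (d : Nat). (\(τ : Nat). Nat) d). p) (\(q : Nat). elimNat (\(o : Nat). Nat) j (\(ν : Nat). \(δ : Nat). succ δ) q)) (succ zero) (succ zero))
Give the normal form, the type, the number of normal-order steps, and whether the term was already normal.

resulting normal form:
  \(h : Type0). \(ψ : h). refl h ψ
type:
  Pi (h : Type0). Pi (ψ : h). Eq h ψ ψ
reduction steps (normal order): 18
started in normal form: no
first redex: a beta-redex


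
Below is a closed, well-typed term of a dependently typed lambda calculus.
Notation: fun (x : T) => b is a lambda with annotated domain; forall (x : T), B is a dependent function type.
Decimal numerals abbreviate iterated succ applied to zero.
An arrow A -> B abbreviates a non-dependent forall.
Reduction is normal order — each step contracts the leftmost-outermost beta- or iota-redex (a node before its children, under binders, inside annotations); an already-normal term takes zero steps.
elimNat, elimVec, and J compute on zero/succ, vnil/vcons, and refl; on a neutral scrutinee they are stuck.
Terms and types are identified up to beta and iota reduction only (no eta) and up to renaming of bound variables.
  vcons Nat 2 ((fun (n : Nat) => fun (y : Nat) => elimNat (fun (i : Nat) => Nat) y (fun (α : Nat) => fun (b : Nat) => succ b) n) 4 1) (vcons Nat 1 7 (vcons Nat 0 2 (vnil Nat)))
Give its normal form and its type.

normal form:
  vcons Nat 2 5 (vcons Nat 1 7 (vcons Nat 0 2 (vnil Nat)))
inferred type:
  Vec Nat 3


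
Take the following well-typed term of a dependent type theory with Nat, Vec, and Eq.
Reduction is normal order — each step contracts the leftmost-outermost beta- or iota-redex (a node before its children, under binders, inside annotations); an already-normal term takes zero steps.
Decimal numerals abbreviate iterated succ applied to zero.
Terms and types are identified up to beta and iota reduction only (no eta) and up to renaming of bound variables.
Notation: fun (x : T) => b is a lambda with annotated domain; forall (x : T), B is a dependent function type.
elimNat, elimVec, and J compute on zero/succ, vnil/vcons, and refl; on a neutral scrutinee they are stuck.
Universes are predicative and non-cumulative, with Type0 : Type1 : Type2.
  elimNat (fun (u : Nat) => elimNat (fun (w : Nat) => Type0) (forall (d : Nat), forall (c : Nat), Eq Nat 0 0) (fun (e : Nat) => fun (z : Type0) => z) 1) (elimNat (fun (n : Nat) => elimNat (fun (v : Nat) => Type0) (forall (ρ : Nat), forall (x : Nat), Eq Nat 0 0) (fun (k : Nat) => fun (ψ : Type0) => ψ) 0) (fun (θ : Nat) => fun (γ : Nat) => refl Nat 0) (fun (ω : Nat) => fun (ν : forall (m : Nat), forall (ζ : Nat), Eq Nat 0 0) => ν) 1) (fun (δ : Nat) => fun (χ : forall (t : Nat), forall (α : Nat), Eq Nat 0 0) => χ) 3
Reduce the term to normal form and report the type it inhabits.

resulting normal form:
  fun (u : Nat) => fun (w : Nat) => refl Nat 0
the term's type:
  forall (u : Nat), forall (w : Nat), Eq Nat 0 0


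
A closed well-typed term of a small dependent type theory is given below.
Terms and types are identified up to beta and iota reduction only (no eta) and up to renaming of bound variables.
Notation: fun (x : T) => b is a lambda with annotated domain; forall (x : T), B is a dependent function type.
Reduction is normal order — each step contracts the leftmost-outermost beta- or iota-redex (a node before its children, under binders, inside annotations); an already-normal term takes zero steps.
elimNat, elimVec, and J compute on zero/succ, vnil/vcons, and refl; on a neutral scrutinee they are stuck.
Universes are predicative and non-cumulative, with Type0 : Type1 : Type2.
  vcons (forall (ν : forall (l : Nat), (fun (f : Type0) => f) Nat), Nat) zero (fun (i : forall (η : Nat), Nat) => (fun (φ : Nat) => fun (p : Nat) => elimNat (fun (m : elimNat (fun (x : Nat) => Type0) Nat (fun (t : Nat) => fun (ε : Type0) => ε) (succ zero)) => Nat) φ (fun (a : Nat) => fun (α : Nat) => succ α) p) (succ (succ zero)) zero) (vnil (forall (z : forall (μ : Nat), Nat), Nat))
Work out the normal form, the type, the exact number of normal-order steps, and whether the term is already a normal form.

resulting normal form:
  vcons (forall (ν : forall (l : Nat), Nat), Nat) zero (fun (f : forall (i : Nat), Nat) => succ (succ zero)) (vnil (forall (η : forall (φ : Nat), Nat), Nat))
type:
  Vec (forall (ν : forall (l : Nat), Nat), Nat) (succ zero)
normal-order step count: 4
started in normal form: no
first contracted redex: a beta-redex


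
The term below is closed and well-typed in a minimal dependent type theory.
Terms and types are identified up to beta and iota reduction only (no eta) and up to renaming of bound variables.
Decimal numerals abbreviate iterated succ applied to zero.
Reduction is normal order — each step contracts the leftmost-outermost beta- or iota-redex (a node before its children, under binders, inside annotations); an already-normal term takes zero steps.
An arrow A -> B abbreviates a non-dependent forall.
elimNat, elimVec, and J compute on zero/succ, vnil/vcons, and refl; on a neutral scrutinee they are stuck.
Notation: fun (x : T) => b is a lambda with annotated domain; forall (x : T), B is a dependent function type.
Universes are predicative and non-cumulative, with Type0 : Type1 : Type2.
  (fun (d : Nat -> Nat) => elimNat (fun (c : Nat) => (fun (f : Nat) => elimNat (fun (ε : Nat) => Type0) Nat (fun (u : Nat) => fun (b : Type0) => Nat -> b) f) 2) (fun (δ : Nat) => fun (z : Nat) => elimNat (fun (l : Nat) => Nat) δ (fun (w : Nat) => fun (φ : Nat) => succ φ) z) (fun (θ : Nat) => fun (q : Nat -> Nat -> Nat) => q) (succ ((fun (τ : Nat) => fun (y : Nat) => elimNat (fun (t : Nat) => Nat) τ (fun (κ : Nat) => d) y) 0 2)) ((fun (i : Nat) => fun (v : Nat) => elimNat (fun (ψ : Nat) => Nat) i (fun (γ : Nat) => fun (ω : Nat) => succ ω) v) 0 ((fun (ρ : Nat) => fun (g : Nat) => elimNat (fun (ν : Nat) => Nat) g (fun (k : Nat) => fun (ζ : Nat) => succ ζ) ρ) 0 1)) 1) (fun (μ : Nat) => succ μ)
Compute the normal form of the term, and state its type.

resulting normal form:
  2
the term's type:
  Nat
observation: reduction starts at a beta-redex, and 43 normal-order steps reach the normal form.


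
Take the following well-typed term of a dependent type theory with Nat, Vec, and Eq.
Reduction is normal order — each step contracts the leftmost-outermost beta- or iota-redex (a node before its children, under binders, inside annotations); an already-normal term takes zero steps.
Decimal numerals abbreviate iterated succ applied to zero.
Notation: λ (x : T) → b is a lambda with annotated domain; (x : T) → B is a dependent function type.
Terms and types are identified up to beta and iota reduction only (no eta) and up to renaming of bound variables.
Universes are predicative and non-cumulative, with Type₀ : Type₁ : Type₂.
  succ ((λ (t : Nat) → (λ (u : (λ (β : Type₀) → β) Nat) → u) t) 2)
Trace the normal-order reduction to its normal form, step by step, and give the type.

normal-order reduction:
  succ ((λ (t : Nat) → (λ (u : (λ (β : Type₀) → β) Nat) → u) t) 2)
  ~> succ ((λ (t : (λ (u : Type₀) → u) Nat) → t) 2)
  ~> 3
the term's type:
  Nat


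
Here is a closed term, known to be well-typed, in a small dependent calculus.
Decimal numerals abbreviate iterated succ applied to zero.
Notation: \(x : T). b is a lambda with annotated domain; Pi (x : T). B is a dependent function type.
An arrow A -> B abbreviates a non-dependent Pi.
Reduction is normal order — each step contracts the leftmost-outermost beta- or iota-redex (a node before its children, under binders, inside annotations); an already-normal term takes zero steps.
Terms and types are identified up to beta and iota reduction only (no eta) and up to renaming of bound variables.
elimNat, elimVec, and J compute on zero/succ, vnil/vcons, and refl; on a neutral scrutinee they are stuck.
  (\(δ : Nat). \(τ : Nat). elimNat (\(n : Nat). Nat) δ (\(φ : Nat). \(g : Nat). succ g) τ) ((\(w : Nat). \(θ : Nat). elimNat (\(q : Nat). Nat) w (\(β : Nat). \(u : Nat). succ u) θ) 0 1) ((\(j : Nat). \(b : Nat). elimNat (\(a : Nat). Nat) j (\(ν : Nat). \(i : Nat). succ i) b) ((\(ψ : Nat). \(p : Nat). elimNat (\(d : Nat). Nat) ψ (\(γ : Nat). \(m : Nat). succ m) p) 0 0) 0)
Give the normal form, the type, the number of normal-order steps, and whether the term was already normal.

reduced normal form:
  1
inferred type:
  Nat
normal-order step count: 15
term was already normal: no
first redex: a beta-redex


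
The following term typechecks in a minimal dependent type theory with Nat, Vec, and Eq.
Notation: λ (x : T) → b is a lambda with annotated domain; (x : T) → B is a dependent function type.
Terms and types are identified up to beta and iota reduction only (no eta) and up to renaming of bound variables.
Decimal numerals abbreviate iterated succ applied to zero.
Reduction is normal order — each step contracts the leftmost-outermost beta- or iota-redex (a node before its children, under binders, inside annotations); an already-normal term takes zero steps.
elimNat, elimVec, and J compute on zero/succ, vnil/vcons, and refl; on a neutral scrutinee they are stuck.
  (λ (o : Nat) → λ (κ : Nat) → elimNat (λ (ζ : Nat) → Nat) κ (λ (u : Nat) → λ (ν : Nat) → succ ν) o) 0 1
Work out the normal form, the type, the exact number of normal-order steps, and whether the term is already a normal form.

reduced normal form:
  1
inferred type:
  Nat
reduction steps (normal order): 3
already normal: no
first contracted redex: a beta-redex


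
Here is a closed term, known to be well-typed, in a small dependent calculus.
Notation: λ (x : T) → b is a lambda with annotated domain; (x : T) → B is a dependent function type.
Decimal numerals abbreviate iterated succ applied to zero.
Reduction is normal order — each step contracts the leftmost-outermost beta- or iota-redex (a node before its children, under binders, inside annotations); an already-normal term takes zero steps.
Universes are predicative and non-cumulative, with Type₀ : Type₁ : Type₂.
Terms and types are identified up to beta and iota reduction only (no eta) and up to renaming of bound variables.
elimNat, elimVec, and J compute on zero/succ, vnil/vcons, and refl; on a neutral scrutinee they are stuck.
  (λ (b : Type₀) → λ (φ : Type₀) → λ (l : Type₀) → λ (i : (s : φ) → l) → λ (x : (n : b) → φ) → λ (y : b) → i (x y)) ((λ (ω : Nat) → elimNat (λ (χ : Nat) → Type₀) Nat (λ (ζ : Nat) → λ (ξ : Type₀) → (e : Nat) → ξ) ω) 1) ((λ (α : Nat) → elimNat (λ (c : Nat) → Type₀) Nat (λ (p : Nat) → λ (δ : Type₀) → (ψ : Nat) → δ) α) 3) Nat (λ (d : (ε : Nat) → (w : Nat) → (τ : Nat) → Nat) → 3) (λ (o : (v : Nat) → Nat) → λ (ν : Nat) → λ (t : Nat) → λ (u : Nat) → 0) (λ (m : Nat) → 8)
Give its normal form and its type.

normal form:
  3
inferred type:
  Nat
observation: 7 normal-order steps normalize the term, beginning with a beta-redex.


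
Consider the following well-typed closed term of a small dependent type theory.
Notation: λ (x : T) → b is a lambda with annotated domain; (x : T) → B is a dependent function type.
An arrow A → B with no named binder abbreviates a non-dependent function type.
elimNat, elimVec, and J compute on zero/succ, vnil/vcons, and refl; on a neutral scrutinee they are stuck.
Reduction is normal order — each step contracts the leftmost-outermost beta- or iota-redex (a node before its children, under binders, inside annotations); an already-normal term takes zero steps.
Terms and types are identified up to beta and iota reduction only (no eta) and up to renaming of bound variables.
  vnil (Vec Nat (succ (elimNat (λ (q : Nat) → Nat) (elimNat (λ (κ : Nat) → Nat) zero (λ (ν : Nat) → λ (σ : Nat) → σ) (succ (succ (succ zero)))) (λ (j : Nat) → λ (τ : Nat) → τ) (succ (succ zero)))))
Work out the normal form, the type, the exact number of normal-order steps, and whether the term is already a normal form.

reduced normal form:
  vnil (Vec Nat (succ zero))
inferred type:
  Vec (Vec Nat (succ zero)) zero
steps to reach normal form (normal order): 17
already normal: no
first contracted redex: an elimNat iota-redex


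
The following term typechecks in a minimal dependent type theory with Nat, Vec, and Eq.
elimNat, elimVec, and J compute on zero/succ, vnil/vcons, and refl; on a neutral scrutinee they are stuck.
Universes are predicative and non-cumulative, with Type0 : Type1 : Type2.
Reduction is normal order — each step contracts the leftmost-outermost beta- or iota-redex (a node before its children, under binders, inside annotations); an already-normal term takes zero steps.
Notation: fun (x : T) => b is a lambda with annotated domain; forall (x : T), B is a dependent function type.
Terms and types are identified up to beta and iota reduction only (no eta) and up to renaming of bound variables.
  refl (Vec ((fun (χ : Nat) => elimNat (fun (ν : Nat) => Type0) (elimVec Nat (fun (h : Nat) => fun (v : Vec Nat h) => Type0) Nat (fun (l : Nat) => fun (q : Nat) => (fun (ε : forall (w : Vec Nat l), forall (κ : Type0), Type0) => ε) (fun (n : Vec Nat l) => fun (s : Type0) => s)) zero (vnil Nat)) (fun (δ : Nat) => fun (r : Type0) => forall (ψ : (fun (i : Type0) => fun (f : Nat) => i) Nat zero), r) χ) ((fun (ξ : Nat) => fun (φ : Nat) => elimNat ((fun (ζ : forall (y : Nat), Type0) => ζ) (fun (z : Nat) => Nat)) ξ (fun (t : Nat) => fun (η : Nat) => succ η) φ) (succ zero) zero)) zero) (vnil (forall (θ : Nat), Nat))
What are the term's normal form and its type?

reduced normal form:
  refl (Vec (forall (χ : Nat), Nat) zero) (vnil (forall (ν : Nat), Nat))
the term's type:
  Eq (Vec (forall (χ : Nat), Nat) zero) (vnil (forall (ν : Nat), Nat)) (vnil (forall (h : Nat), Nat))
observation: normalization takes exactly 11 steps under the normal-order strategy.


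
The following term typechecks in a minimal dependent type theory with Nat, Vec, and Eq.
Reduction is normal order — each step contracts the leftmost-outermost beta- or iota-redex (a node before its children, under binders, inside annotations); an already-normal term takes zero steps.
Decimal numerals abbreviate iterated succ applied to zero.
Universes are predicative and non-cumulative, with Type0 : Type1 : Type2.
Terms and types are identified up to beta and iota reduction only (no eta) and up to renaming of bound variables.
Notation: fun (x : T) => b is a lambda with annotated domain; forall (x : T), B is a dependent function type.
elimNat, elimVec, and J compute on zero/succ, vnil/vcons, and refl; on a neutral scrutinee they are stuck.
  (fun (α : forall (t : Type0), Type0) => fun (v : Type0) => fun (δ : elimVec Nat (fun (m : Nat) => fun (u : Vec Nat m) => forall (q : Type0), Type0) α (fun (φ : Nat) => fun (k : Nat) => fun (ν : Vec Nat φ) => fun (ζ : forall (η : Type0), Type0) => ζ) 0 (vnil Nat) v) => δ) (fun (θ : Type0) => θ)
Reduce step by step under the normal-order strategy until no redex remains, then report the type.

reduction (normal order):
  (fun (α : forall (t : Type0), Type0) => fun (v : Type0) => fun (δ : elimVec Nat (fun (m : Nat) => fun (u : Vec Nat m) => forall (q : Type0), Type0) α (fun (φ : Nat) => fun (k : Nat) => fun (ν : Vec Nat φ) => fun (ζ : forall (η : Type0), Type0) => ζ) 0 (vnil Nat) v) => δ) (fun (θ : Type0) => θ)
  ~> fun (α : Type0) => fun (t : elimVec Nat (fun (v : Nat) => fun (δ : Vec Nat v) => forall (m : Type0), Type0) (fun (u : Type0) => u) (fun (q : Nat) => fun (φ : Nat) => fun (k : Vec Nat q) => fun (ν : forall (ζ : Type0), Type0) => ν) 0 (vnil Nat) α) => t
  ~> fun (α : Type0) => fun (t : (fun (v : Type0) => v) α) => t
  ~> fun (α : Type0) => fun (t : α) => t
type:
  forall (α : Type0), forall (t : α), α


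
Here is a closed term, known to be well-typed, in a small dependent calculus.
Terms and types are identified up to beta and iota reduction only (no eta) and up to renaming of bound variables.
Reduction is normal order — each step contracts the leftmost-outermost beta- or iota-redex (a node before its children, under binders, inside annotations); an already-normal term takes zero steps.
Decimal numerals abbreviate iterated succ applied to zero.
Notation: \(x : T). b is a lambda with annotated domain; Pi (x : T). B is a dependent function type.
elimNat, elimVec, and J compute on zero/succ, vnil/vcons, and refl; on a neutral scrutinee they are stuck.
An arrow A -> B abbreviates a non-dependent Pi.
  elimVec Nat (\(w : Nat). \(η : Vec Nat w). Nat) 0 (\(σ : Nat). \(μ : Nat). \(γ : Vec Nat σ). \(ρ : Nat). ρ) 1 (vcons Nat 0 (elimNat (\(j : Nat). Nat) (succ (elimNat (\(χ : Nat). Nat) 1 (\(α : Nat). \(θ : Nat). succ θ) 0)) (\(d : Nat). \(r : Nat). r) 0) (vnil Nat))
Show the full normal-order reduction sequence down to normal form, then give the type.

reduction (normal order):
  elimVec Nat (\(w : Nat). \(η : Vec Nat w). Nat) 0 (\(σ : Nat). \(μ : Nat). \(γ : Vec Nat σ). \(ρ : Nat). ρ) 1 (vcons Nat 0 (elimNat (\(j : Nat). Nat) (succ (elimNat (\(χ : Nat). Nat) 1 (\(α : Nat). \(θ : Nat). succ θ) 0)) (\(d : Nat). \(r : Nat). r) 0) (vnil Nat))
  ~> (\(w : Nat). \(η : Nat). \(σ : Vec Nat w). \(μ : Nat). μ) 0 (elimNat (\(γ : Nat). Nat) (succ (elimNat (\(ρ : Nat). Nat) 1 (\(j : Nat). \(χ : Nat). succ χ) 0)) (\(α : Nat). \(θ : Nat). θ) 0) (vnil Nat) (elimVec Nat (\(d : Nat). \(r : Vec Nat d). Nat) 0 (\(p : Nat). \(ω : Nat). \(τ : Vec Nat p). \(n : Nat). n) 0 (vnil Nat))
  ~> (\(w : Nat). \(η : Vec Nat 0). \(σ : Nat). σ) (elimNat (\(μ : Nat). Nat) (succ (elimNat (\(γ : Nat). Nat) 1 (\(ρ : Nat). \(j : Nat). succ j) 0)) (\(χ : Nat). \(α : Nat). α) 0) (vnil Nat) (elimVec Nat (\(θ : Nat). \(d : Vec Nat θ). Nat) 0 (\(r : Nat). \(p : Nat). \(ω : Vec Nat r). \(τ : Nat). τ) 0 (vnil Nat))
  ~> (\(w : Vec Nat 0). \(η : Nat). η) (vnil Nat) (elimVec Nat (\(σ : Nat). \(μ : Vec Nat σ). Nat) 0 (\(γ : Nat). \(ρ : Nat). \(j : Vec Nat γ). \(χ : Nat). χ) 0 (vnil Nat))
  ~> (\(w : Nat). w) (elimVec Nat (\(η : Nat). \(σ : Vec Nat η). Nat) 0 (\(μ : Nat). \(γ : Nat). \(ρ : Vec Nat μ). \(j : Nat). j) 0 (vnil Nat))
  ~> elimVec Nat (\(w : Nat). \(η : Vec Nat w). Nat) 0 (\(σ : Nat). \(μ : Nat). \(γ : Vec Nat σ). \(ρ : Nat). ρ) 0 (vnil Nat)
  ~> 0
type:
  Nat


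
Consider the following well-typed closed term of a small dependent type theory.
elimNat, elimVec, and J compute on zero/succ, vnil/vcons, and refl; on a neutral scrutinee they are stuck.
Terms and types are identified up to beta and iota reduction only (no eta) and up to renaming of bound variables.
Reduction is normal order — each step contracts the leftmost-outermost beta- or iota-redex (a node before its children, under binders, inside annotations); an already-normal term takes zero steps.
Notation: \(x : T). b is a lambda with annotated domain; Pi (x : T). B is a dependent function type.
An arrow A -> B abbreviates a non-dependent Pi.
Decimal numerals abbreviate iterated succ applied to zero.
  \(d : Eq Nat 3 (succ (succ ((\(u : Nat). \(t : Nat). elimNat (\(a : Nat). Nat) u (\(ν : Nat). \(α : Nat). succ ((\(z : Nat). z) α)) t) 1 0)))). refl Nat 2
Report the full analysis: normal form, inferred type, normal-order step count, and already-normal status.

reduced normal form:
  \(d : Eq Nat 3 3). refl Nat 2
type:
  Eq Nat 3 3 -> Eq Nat 2 2
normal-order step count: 3
started in normal form: no
first contracted redex: a beta-redex


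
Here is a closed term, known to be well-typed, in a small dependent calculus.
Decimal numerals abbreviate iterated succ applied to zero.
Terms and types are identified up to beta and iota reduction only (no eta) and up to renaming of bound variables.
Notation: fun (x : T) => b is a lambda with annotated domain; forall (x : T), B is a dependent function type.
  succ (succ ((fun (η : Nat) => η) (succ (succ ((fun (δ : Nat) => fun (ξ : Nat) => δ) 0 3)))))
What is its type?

type:
  Nat


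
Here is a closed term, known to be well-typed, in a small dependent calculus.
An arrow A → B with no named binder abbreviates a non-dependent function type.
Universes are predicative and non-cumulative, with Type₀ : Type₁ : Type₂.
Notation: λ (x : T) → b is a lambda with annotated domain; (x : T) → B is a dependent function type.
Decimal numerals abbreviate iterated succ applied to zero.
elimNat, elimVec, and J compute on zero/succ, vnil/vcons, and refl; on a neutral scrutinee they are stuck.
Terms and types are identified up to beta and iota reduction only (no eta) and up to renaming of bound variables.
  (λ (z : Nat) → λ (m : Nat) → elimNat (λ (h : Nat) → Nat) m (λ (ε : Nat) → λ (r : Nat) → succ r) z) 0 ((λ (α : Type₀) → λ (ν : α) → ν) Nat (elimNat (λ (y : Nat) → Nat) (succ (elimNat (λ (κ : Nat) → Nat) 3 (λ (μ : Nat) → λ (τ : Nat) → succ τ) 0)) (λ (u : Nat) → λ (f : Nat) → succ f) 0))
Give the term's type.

type:
  Nat


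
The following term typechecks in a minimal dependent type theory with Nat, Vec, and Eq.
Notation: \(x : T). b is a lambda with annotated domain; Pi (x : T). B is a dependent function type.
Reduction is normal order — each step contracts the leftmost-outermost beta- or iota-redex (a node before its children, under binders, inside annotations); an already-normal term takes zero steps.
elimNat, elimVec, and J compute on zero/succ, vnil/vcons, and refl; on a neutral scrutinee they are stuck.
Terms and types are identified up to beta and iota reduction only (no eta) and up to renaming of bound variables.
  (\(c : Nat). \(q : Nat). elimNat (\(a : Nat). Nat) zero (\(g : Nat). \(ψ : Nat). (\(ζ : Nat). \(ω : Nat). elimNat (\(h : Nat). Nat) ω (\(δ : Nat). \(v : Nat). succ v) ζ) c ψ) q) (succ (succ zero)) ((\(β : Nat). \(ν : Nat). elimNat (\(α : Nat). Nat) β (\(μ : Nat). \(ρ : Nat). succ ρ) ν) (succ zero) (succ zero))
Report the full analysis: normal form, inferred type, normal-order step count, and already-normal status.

normal form:
  succ (succ (succ (succ zero)))
inferred type:
  Nat
normal-order step count: 24
started in normal form: no
first contracted redex: a beta-redex


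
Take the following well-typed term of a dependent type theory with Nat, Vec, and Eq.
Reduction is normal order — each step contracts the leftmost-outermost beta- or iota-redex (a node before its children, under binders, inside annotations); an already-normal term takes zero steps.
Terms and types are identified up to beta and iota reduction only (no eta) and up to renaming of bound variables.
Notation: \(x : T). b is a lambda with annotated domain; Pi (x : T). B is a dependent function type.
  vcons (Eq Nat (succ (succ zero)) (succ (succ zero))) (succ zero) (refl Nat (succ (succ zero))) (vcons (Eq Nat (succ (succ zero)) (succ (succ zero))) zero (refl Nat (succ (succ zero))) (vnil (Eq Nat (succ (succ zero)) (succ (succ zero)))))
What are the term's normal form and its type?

normal form:
  vcons (Eq Nat (succ (succ zero)) (succ (succ zero))) (succ zero) (refl Nat (succ (succ zero))) (vcons (Eq Nat (succ (succ zero)) (succ (succ zero))) zero (refl Nat (succ (succ zero))) (vnil (Eq Nat (succ (succ zero)) (succ (succ zero)))))
the term's type:
  Vec (Eq Nat (succ (succ zero)) (succ (succ zero))) (succ (succ zero))
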